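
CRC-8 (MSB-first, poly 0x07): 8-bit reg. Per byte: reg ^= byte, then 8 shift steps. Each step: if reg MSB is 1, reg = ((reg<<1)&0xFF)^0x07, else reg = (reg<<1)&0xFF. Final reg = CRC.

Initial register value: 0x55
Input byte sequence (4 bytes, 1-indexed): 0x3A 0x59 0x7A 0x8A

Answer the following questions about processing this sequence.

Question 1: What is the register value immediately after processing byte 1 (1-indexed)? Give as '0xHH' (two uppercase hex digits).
After byte 1 (0x3A): reg=0x0A

Answer: 0x0A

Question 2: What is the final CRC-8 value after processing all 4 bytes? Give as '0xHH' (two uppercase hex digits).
After byte 1 (0x3A): reg=0x0A
After byte 2 (0x59): reg=0xBE
After byte 3 (0x7A): reg=0x52
After byte 4 (0x8A): reg=0x06

Answer: 0x06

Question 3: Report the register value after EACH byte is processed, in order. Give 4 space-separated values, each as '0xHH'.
0x0A 0xBE 0x52 0x06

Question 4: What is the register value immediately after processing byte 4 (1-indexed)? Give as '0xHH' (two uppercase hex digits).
After byte 1 (0x3A): reg=0x0A
After byte 2 (0x59): reg=0xBE
After byte 3 (0x7A): reg=0x52
After byte 4 (0x8A): reg=0x06

Answer: 0x06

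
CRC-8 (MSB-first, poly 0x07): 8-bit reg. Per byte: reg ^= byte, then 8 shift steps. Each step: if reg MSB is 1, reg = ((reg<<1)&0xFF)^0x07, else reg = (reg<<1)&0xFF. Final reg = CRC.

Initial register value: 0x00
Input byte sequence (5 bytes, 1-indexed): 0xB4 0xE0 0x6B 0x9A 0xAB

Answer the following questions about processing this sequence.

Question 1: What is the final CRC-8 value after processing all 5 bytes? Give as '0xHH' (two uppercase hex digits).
After byte 1 (0xB4): reg=0x05
After byte 2 (0xE0): reg=0xB5
After byte 3 (0x6B): reg=0x14
After byte 4 (0x9A): reg=0xA3
After byte 5 (0xAB): reg=0x38

Answer: 0x38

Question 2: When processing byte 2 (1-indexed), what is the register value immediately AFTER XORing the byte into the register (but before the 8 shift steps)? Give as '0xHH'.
Answer: 0xE5

Derivation:
Register before byte 2: 0x05
Byte 2: 0xE0
0x05 XOR 0xE0 = 0xE5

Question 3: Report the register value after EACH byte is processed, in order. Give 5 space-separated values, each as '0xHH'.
0x05 0xB5 0x14 0xA3 0x38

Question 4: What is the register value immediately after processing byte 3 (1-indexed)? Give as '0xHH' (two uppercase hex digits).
After byte 1 (0xB4): reg=0x05
After byte 2 (0xE0): reg=0xB5
After byte 3 (0x6B): reg=0x14

Answer: 0x14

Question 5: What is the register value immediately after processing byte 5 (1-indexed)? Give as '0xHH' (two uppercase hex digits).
After byte 1 (0xB4): reg=0x05
After byte 2 (0xE0): reg=0xB5
After byte 3 (0x6B): reg=0x14
After byte 4 (0x9A): reg=0xA3
After byte 5 (0xAB): reg=0x38

Answer: 0x38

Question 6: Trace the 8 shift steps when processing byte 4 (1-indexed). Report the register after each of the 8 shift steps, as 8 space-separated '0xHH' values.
After byte 1 (0xB4): reg=0x05
After byte 2 (0xE0): reg=0xB5
After byte 3 (0x6B): reg=0x14
Register before byte 4: 0x14
After XOR with byte 0x9A: 0x8E

Answer: 0x1B 0x36 0x6C 0xD8 0xB7 0x69 0xD2 0xA3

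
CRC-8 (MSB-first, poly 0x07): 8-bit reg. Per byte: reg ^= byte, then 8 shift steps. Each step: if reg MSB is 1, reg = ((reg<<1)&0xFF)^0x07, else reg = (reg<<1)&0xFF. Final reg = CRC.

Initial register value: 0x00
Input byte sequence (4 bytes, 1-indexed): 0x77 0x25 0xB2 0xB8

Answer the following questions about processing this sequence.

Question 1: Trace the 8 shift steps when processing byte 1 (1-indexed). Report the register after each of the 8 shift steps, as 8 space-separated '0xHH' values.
Answer: 0xEE 0xDB 0xB1 0x65 0xCA 0x93 0x21 0x42

Derivation:
Register before byte 1: 0x00
After XOR with byte 0x77: 0x77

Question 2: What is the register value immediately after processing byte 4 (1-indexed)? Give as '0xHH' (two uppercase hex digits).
Answer: 0x97

Derivation:
After byte 1 (0x77): reg=0x42
After byte 2 (0x25): reg=0x32
After byte 3 (0xB2): reg=0x89
After byte 4 (0xB8): reg=0x97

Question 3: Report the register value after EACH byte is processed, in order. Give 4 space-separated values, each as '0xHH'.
0x42 0x32 0x89 0x97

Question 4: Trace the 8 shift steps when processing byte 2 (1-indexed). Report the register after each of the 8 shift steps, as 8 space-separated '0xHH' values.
After byte 1 (0x77): reg=0x42
Register before byte 2: 0x42
After XOR with byte 0x25: 0x67

Answer: 0xCE 0x9B 0x31 0x62 0xC4 0x8F 0x19 0x32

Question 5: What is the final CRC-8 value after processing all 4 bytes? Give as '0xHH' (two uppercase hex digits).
Answer: 0x97

Derivation:
After byte 1 (0x77): reg=0x42
After byte 2 (0x25): reg=0x32
After byte 3 (0xB2): reg=0x89
After byte 4 (0xB8): reg=0x97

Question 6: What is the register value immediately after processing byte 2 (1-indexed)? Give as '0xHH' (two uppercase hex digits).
After byte 1 (0x77): reg=0x42
After byte 2 (0x25): reg=0x32

Answer: 0x32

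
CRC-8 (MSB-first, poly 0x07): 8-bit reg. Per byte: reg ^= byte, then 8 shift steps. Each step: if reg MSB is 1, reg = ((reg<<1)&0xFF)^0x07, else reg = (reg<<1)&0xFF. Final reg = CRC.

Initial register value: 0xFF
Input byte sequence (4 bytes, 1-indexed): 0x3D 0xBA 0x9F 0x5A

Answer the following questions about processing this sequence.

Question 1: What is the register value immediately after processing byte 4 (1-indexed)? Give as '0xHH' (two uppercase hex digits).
Answer: 0x48

Derivation:
After byte 1 (0x3D): reg=0x40
After byte 2 (0xBA): reg=0xE8
After byte 3 (0x9F): reg=0x42
After byte 4 (0x5A): reg=0x48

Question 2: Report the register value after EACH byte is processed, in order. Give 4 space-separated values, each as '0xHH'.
0x40 0xE8 0x42 0x48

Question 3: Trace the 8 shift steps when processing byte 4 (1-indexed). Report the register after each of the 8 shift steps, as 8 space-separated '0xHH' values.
After byte 1 (0x3D): reg=0x40
After byte 2 (0xBA): reg=0xE8
After byte 3 (0x9F): reg=0x42
Register before byte 4: 0x42
After XOR with byte 0x5A: 0x18

Answer: 0x30 0x60 0xC0 0x87 0x09 0x12 0x24 0x48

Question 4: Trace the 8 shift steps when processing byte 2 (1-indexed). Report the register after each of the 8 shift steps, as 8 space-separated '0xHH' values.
After byte 1 (0x3D): reg=0x40
Register before byte 2: 0x40
After XOR with byte 0xBA: 0xFA

Answer: 0xF3 0xE1 0xC5 0x8D 0x1D 0x3A 0x74 0xE8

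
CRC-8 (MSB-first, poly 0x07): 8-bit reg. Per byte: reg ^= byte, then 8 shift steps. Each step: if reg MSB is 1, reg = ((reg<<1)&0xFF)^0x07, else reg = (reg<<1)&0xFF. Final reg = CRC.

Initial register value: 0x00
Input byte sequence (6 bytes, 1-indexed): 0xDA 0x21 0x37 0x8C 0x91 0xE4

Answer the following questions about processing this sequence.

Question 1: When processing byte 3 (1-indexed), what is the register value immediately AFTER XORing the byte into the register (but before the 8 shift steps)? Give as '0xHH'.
Register before byte 3: 0xDF
Byte 3: 0x37
0xDF XOR 0x37 = 0xE8

Answer: 0xE8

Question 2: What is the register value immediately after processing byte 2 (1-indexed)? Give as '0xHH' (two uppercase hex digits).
Answer: 0xDF

Derivation:
After byte 1 (0xDA): reg=0x08
After byte 2 (0x21): reg=0xDF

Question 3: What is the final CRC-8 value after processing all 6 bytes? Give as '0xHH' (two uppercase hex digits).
Answer: 0x63

Derivation:
After byte 1 (0xDA): reg=0x08
After byte 2 (0x21): reg=0xDF
After byte 3 (0x37): reg=0x96
After byte 4 (0x8C): reg=0x46
After byte 5 (0x91): reg=0x2B
After byte 6 (0xE4): reg=0x63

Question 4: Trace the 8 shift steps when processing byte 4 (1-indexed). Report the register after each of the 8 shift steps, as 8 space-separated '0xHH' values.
After byte 1 (0xDA): reg=0x08
After byte 2 (0x21): reg=0xDF
After byte 3 (0x37): reg=0x96
Register before byte 4: 0x96
After XOR with byte 0x8C: 0x1A

Answer: 0x34 0x68 0xD0 0xA7 0x49 0x92 0x23 0x46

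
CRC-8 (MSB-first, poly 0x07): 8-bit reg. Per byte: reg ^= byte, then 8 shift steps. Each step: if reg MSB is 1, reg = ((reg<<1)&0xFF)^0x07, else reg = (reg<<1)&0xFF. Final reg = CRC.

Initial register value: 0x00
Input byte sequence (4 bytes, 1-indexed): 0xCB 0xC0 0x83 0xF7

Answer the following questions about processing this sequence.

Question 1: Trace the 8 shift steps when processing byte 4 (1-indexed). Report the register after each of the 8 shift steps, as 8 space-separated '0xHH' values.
After byte 1 (0xCB): reg=0x7F
After byte 2 (0xC0): reg=0x34
After byte 3 (0x83): reg=0x0C
Register before byte 4: 0x0C
After XOR with byte 0xF7: 0xFB

Answer: 0xF1 0xE5 0xCD 0x9D 0x3D 0x7A 0xF4 0xEF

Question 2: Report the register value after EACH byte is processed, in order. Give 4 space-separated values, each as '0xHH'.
0x7F 0x34 0x0C 0xEF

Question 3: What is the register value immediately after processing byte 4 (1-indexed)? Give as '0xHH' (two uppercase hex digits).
After byte 1 (0xCB): reg=0x7F
After byte 2 (0xC0): reg=0x34
After byte 3 (0x83): reg=0x0C
After byte 4 (0xF7): reg=0xEF

Answer: 0xEF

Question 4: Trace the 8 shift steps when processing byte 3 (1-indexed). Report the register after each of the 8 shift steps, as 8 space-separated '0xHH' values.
After byte 1 (0xCB): reg=0x7F
After byte 2 (0xC0): reg=0x34
Register before byte 3: 0x34
After XOR with byte 0x83: 0xB7

Answer: 0x69 0xD2 0xA3 0x41 0x82 0x03 0x06 0x0C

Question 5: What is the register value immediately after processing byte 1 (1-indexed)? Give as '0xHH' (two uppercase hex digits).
Answer: 0x7F

Derivation:
After byte 1 (0xCB): reg=0x7F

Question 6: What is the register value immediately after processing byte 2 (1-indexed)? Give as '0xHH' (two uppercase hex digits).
After byte 1 (0xCB): reg=0x7F
After byte 2 (0xC0): reg=0x34

Answer: 0x34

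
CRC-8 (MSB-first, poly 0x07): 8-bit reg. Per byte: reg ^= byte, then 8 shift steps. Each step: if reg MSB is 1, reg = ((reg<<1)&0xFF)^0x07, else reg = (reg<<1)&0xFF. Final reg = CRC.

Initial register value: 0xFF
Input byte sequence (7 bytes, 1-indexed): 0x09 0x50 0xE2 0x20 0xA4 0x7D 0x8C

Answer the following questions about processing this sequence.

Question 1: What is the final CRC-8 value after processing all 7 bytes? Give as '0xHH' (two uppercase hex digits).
After byte 1 (0x09): reg=0xCC
After byte 2 (0x50): reg=0xDD
After byte 3 (0xE2): reg=0xBD
After byte 4 (0x20): reg=0xDA
After byte 5 (0xA4): reg=0x7D
After byte 6 (0x7D): reg=0x00
After byte 7 (0x8C): reg=0xAD

Answer: 0xAD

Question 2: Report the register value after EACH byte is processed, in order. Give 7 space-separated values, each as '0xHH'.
0xCC 0xDD 0xBD 0xDA 0x7D 0x00 0xAD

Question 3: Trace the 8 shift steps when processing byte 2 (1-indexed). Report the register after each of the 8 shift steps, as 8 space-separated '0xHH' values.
After byte 1 (0x09): reg=0xCC
Register before byte 2: 0xCC
After XOR with byte 0x50: 0x9C

Answer: 0x3F 0x7E 0xFC 0xFF 0xF9 0xF5 0xED 0xDD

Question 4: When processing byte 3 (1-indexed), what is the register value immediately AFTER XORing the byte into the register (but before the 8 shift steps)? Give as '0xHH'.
Answer: 0x3F

Derivation:
Register before byte 3: 0xDD
Byte 3: 0xE2
0xDD XOR 0xE2 = 0x3F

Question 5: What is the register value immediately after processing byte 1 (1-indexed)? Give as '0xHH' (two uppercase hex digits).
Answer: 0xCC

Derivation:
After byte 1 (0x09): reg=0xCC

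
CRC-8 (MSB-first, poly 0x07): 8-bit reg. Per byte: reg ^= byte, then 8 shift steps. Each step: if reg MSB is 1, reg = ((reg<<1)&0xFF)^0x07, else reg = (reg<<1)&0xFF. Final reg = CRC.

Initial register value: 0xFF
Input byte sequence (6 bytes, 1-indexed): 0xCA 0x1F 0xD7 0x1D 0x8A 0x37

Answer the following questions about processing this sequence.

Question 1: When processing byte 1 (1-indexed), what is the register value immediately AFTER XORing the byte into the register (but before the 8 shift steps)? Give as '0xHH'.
Register before byte 1: 0xFF
Byte 1: 0xCA
0xFF XOR 0xCA = 0x35

Answer: 0x35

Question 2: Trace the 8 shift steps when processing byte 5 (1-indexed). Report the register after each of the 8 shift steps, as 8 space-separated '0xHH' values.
Answer: 0x14 0x28 0x50 0xA0 0x47 0x8E 0x1B 0x36

Derivation:
After byte 1 (0xCA): reg=0x8B
After byte 2 (0x1F): reg=0xE5
After byte 3 (0xD7): reg=0x9E
After byte 4 (0x1D): reg=0x80
Register before byte 5: 0x80
After XOR with byte 0x8A: 0x0A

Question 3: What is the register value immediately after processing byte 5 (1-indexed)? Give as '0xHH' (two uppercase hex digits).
After byte 1 (0xCA): reg=0x8B
After byte 2 (0x1F): reg=0xE5
After byte 3 (0xD7): reg=0x9E
After byte 4 (0x1D): reg=0x80
After byte 5 (0x8A): reg=0x36

Answer: 0x36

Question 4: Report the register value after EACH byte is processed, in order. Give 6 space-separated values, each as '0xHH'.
0x8B 0xE5 0x9E 0x80 0x36 0x07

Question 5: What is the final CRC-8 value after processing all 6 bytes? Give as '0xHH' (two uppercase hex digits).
After byte 1 (0xCA): reg=0x8B
After byte 2 (0x1F): reg=0xE5
After byte 3 (0xD7): reg=0x9E
After byte 4 (0x1D): reg=0x80
After byte 5 (0x8A): reg=0x36
After byte 6 (0x37): reg=0x07

Answer: 0x07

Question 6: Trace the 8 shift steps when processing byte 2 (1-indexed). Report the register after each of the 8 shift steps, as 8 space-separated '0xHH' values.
Answer: 0x2F 0x5E 0xBC 0x7F 0xFE 0xFB 0xF1 0xE5

Derivation:
After byte 1 (0xCA): reg=0x8B
Register before byte 2: 0x8B
After XOR with byte 0x1F: 0x94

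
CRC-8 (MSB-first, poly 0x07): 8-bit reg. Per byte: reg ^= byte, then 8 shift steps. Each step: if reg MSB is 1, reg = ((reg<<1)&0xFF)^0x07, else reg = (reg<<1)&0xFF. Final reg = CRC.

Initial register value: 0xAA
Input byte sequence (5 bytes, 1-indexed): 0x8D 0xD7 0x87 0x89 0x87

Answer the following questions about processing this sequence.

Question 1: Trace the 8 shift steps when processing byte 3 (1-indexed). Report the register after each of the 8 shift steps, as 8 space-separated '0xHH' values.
After byte 1 (0x8D): reg=0xF5
After byte 2 (0xD7): reg=0xEE
Register before byte 3: 0xEE
After XOR with byte 0x87: 0x69

Answer: 0xD2 0xA3 0x41 0x82 0x03 0x06 0x0C 0x18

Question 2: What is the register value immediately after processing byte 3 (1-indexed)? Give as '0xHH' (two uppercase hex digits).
After byte 1 (0x8D): reg=0xF5
After byte 2 (0xD7): reg=0xEE
After byte 3 (0x87): reg=0x18

Answer: 0x18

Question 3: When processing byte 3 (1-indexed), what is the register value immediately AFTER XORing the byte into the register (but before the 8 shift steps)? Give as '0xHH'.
Register before byte 3: 0xEE
Byte 3: 0x87
0xEE XOR 0x87 = 0x69

Answer: 0x69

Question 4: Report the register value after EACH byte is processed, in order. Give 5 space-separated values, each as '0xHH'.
0xF5 0xEE 0x18 0xFE 0x68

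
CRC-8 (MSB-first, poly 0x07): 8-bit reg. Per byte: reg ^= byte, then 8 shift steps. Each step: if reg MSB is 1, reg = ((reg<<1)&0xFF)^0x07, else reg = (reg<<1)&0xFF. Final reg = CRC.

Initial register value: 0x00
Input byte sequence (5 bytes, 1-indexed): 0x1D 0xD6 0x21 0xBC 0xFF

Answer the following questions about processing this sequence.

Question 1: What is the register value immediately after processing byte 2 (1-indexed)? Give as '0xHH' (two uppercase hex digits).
Answer: 0x92

Derivation:
After byte 1 (0x1D): reg=0x53
After byte 2 (0xD6): reg=0x92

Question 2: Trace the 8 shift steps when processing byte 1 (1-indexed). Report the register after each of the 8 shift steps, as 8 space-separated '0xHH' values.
Answer: 0x3A 0x74 0xE8 0xD7 0xA9 0x55 0xAA 0x53

Derivation:
Register before byte 1: 0x00
After XOR with byte 0x1D: 0x1D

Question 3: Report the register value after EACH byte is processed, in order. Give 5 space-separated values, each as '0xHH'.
0x53 0x92 0x10 0x4D 0x17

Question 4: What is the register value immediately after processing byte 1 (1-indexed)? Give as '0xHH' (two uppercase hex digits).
After byte 1 (0x1D): reg=0x53

Answer: 0x53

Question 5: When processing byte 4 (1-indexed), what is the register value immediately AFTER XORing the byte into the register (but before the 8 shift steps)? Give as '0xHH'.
Register before byte 4: 0x10
Byte 4: 0xBC
0x10 XOR 0xBC = 0xAC

Answer: 0xAC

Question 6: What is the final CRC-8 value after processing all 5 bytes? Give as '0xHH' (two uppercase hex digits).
After byte 1 (0x1D): reg=0x53
After byte 2 (0xD6): reg=0x92
After byte 3 (0x21): reg=0x10
After byte 4 (0xBC): reg=0x4D
After byte 5 (0xFF): reg=0x17

Answer: 0x17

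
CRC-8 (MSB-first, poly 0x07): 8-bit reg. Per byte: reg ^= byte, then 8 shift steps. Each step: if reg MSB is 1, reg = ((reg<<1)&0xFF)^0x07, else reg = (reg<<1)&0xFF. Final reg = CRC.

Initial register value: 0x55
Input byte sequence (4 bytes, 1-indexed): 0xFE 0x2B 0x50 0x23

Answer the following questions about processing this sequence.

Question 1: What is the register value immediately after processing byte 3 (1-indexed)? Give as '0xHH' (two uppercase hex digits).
After byte 1 (0xFE): reg=0x58
After byte 2 (0x2B): reg=0x5E
After byte 3 (0x50): reg=0x2A

Answer: 0x2A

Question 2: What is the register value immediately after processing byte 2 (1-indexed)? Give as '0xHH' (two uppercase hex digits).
Answer: 0x5E

Derivation:
After byte 1 (0xFE): reg=0x58
After byte 2 (0x2B): reg=0x5E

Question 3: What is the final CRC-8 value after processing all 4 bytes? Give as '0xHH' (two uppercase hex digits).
Answer: 0x3F

Derivation:
After byte 1 (0xFE): reg=0x58
After byte 2 (0x2B): reg=0x5E
After byte 3 (0x50): reg=0x2A
After byte 4 (0x23): reg=0x3F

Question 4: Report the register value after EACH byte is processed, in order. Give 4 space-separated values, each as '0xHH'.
0x58 0x5E 0x2A 0x3F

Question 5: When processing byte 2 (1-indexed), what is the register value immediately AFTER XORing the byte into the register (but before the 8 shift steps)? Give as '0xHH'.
Register before byte 2: 0x58
Byte 2: 0x2B
0x58 XOR 0x2B = 0x73

Answer: 0x73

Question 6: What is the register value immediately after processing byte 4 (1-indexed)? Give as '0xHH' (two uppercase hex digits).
Answer: 0x3F

Derivation:
After byte 1 (0xFE): reg=0x58
After byte 2 (0x2B): reg=0x5E
After byte 3 (0x50): reg=0x2A
After byte 4 (0x23): reg=0x3F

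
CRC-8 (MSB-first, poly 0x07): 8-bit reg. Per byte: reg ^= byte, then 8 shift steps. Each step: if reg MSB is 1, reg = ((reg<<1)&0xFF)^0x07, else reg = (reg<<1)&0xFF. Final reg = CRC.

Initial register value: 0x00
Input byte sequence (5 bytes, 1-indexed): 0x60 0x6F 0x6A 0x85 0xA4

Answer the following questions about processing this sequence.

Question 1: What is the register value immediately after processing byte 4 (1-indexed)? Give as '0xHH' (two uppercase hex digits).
Answer: 0x32

Derivation:
After byte 1 (0x60): reg=0x27
After byte 2 (0x6F): reg=0xFF
After byte 3 (0x6A): reg=0xE2
After byte 4 (0x85): reg=0x32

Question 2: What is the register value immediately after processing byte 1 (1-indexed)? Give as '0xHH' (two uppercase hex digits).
After byte 1 (0x60): reg=0x27

Answer: 0x27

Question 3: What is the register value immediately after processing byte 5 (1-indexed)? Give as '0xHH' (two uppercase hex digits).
After byte 1 (0x60): reg=0x27
After byte 2 (0x6F): reg=0xFF
After byte 3 (0x6A): reg=0xE2
After byte 4 (0x85): reg=0x32
After byte 5 (0xA4): reg=0xEB

Answer: 0xEB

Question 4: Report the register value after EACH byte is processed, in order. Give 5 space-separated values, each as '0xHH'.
0x27 0xFF 0xE2 0x32 0xEB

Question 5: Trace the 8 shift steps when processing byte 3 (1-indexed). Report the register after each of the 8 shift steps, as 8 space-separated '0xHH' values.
After byte 1 (0x60): reg=0x27
After byte 2 (0x6F): reg=0xFF
Register before byte 3: 0xFF
After XOR with byte 0x6A: 0x95

Answer: 0x2D 0x5A 0xB4 0x6F 0xDE 0xBB 0x71 0xE2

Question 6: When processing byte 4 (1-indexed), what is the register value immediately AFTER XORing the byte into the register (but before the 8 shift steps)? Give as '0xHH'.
Register before byte 4: 0xE2
Byte 4: 0x85
0xE2 XOR 0x85 = 0x67

Answer: 0x67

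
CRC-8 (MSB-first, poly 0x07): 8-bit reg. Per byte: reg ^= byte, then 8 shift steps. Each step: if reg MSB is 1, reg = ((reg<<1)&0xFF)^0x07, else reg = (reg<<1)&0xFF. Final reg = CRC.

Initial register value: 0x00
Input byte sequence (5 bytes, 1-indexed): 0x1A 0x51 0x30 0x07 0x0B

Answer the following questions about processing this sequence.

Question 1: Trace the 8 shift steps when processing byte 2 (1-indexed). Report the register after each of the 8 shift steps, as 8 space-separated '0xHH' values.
Answer: 0x2E 0x5C 0xB8 0x77 0xEE 0xDB 0xB1 0x65

Derivation:
After byte 1 (0x1A): reg=0x46
Register before byte 2: 0x46
After XOR with byte 0x51: 0x17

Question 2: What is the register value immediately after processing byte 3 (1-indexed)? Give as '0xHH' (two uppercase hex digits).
Answer: 0xAC

Derivation:
After byte 1 (0x1A): reg=0x46
After byte 2 (0x51): reg=0x65
After byte 3 (0x30): reg=0xAC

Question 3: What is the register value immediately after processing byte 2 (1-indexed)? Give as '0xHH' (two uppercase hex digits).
Answer: 0x65

Derivation:
After byte 1 (0x1A): reg=0x46
After byte 2 (0x51): reg=0x65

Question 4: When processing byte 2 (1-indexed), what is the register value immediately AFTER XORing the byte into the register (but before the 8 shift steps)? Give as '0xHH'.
Answer: 0x17

Derivation:
Register before byte 2: 0x46
Byte 2: 0x51
0x46 XOR 0x51 = 0x17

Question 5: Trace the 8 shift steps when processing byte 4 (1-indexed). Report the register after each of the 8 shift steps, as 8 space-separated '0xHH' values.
Answer: 0x51 0xA2 0x43 0x86 0x0B 0x16 0x2C 0x58

Derivation:
After byte 1 (0x1A): reg=0x46
After byte 2 (0x51): reg=0x65
After byte 3 (0x30): reg=0xAC
Register before byte 4: 0xAC
After XOR with byte 0x07: 0xAB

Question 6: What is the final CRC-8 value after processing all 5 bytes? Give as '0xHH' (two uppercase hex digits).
Answer: 0xBE

Derivation:
After byte 1 (0x1A): reg=0x46
After byte 2 (0x51): reg=0x65
After byte 3 (0x30): reg=0xAC
After byte 4 (0x07): reg=0x58
After byte 5 (0x0B): reg=0xBE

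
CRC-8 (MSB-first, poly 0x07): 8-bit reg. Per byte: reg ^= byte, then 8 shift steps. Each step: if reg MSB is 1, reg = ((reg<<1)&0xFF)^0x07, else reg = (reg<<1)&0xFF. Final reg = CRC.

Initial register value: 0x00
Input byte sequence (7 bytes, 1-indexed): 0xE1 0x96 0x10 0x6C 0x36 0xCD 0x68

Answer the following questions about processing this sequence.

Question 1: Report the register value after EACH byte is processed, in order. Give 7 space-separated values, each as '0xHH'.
0xA9 0xBD 0x4A 0xF2 0x52 0xD4 0x3D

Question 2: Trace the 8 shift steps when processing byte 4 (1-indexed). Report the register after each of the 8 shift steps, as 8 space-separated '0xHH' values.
After byte 1 (0xE1): reg=0xA9
After byte 2 (0x96): reg=0xBD
After byte 3 (0x10): reg=0x4A
Register before byte 4: 0x4A
After XOR with byte 0x6C: 0x26

Answer: 0x4C 0x98 0x37 0x6E 0xDC 0xBF 0x79 0xF2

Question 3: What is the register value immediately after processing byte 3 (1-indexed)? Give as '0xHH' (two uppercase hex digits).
After byte 1 (0xE1): reg=0xA9
After byte 2 (0x96): reg=0xBD
After byte 3 (0x10): reg=0x4A

Answer: 0x4A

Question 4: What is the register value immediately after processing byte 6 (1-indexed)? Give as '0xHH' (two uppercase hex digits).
After byte 1 (0xE1): reg=0xA9
After byte 2 (0x96): reg=0xBD
After byte 3 (0x10): reg=0x4A
After byte 4 (0x6C): reg=0xF2
After byte 5 (0x36): reg=0x52
After byte 6 (0xCD): reg=0xD4

Answer: 0xD4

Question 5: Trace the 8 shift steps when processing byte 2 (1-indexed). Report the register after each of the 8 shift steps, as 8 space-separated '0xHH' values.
Answer: 0x7E 0xFC 0xFF 0xF9 0xF5 0xED 0xDD 0xBD

Derivation:
After byte 1 (0xE1): reg=0xA9
Register before byte 2: 0xA9
After XOR with byte 0x96: 0x3F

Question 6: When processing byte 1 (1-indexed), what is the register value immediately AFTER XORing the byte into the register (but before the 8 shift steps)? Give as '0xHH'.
Register before byte 1: 0x00
Byte 1: 0xE1
0x00 XOR 0xE1 = 0xE1

Answer: 0xE1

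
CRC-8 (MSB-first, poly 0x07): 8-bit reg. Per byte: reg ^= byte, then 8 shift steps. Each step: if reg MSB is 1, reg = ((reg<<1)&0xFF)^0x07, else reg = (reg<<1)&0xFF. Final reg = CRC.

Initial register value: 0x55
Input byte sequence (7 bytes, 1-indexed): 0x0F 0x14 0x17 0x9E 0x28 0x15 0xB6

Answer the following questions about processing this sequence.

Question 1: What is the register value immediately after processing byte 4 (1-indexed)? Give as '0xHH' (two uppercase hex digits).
Answer: 0x86

Derivation:
After byte 1 (0x0F): reg=0x81
After byte 2 (0x14): reg=0xE2
After byte 3 (0x17): reg=0xC5
After byte 4 (0x9E): reg=0x86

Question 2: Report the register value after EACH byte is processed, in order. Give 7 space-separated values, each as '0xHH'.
0x81 0xE2 0xC5 0x86 0x43 0xA5 0x79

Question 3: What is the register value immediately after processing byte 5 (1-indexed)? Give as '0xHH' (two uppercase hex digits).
After byte 1 (0x0F): reg=0x81
After byte 2 (0x14): reg=0xE2
After byte 3 (0x17): reg=0xC5
After byte 4 (0x9E): reg=0x86
After byte 5 (0x28): reg=0x43

Answer: 0x43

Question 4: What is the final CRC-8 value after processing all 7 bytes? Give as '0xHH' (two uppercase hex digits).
After byte 1 (0x0F): reg=0x81
After byte 2 (0x14): reg=0xE2
After byte 3 (0x17): reg=0xC5
After byte 4 (0x9E): reg=0x86
After byte 5 (0x28): reg=0x43
After byte 6 (0x15): reg=0xA5
After byte 7 (0xB6): reg=0x79

Answer: 0x79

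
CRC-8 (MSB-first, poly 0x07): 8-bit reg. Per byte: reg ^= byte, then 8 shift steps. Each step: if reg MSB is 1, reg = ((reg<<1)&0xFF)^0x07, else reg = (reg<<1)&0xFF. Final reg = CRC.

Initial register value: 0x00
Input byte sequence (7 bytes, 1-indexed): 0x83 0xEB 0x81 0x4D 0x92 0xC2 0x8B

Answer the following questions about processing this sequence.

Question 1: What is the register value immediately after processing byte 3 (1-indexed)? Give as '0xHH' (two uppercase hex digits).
Answer: 0xEC

Derivation:
After byte 1 (0x83): reg=0x80
After byte 2 (0xEB): reg=0x16
After byte 3 (0x81): reg=0xEC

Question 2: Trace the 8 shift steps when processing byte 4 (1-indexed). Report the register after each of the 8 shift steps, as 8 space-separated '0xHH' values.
Answer: 0x45 0x8A 0x13 0x26 0x4C 0x98 0x37 0x6E

Derivation:
After byte 1 (0x83): reg=0x80
After byte 2 (0xEB): reg=0x16
After byte 3 (0x81): reg=0xEC
Register before byte 4: 0xEC
After XOR with byte 0x4D: 0xA1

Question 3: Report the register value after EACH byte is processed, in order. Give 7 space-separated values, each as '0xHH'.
0x80 0x16 0xEC 0x6E 0xFA 0xA8 0xE9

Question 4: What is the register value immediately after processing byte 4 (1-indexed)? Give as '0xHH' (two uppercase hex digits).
After byte 1 (0x83): reg=0x80
After byte 2 (0xEB): reg=0x16
After byte 3 (0x81): reg=0xEC
After byte 4 (0x4D): reg=0x6E

Answer: 0x6E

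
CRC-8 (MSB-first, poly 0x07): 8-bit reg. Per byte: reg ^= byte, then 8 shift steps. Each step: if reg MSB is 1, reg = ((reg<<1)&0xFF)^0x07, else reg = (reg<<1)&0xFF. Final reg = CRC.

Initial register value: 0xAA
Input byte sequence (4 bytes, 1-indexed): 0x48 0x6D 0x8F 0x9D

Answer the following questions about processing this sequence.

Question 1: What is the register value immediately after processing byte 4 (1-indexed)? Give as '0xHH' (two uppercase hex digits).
Answer: 0xB3

Derivation:
After byte 1 (0x48): reg=0xA0
After byte 2 (0x6D): reg=0x6D
After byte 3 (0x8F): reg=0xA0
After byte 4 (0x9D): reg=0xB3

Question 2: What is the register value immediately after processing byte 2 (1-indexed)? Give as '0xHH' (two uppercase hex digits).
After byte 1 (0x48): reg=0xA0
After byte 2 (0x6D): reg=0x6D

Answer: 0x6D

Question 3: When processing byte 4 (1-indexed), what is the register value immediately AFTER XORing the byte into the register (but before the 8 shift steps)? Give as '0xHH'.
Register before byte 4: 0xA0
Byte 4: 0x9D
0xA0 XOR 0x9D = 0x3D

Answer: 0x3D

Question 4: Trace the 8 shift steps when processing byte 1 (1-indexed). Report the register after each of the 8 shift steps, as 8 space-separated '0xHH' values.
Answer: 0xC3 0x81 0x05 0x0A 0x14 0x28 0x50 0xA0

Derivation:
Register before byte 1: 0xAA
After XOR with byte 0x48: 0xE2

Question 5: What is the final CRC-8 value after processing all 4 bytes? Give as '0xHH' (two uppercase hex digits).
Answer: 0xB3

Derivation:
After byte 1 (0x48): reg=0xA0
After byte 2 (0x6D): reg=0x6D
After byte 3 (0x8F): reg=0xA0
After byte 4 (0x9D): reg=0xB3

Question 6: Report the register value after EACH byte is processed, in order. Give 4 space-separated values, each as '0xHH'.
0xA0 0x6D 0xA0 0xB3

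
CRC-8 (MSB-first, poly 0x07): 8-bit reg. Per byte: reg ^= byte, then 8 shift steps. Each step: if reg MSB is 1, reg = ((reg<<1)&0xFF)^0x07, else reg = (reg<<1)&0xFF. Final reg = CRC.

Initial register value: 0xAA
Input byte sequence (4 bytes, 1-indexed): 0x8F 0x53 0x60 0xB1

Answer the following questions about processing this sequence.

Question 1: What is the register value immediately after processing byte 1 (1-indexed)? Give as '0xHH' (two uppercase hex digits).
After byte 1 (0x8F): reg=0xFB

Answer: 0xFB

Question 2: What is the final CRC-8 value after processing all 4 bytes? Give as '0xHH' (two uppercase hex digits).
After byte 1 (0x8F): reg=0xFB
After byte 2 (0x53): reg=0x51
After byte 3 (0x60): reg=0x97
After byte 4 (0xB1): reg=0xF2

Answer: 0xF2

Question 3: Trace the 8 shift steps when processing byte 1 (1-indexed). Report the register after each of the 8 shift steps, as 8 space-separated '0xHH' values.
Answer: 0x4A 0x94 0x2F 0x5E 0xBC 0x7F 0xFE 0xFB

Derivation:
Register before byte 1: 0xAA
After XOR with byte 0x8F: 0x25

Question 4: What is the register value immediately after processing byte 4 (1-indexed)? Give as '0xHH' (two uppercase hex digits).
After byte 1 (0x8F): reg=0xFB
After byte 2 (0x53): reg=0x51
After byte 3 (0x60): reg=0x97
After byte 4 (0xB1): reg=0xF2

Answer: 0xF2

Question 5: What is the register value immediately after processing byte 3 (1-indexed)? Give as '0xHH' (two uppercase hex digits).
Answer: 0x97

Derivation:
After byte 1 (0x8F): reg=0xFB
After byte 2 (0x53): reg=0x51
After byte 3 (0x60): reg=0x97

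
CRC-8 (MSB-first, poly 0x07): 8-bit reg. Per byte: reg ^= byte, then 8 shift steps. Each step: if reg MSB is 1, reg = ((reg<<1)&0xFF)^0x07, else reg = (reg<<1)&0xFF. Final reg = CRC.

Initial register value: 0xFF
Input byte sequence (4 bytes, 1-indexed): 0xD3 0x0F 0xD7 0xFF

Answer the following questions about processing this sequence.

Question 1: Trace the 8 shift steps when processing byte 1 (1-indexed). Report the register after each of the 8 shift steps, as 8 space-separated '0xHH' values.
Answer: 0x58 0xB0 0x67 0xCE 0x9B 0x31 0x62 0xC4

Derivation:
Register before byte 1: 0xFF
After XOR with byte 0xD3: 0x2C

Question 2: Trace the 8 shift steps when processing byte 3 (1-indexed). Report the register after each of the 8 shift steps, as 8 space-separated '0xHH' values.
After byte 1 (0xD3): reg=0xC4
After byte 2 (0x0F): reg=0x7F
Register before byte 3: 0x7F
After XOR with byte 0xD7: 0xA8

Answer: 0x57 0xAE 0x5B 0xB6 0x6B 0xD6 0xAB 0x51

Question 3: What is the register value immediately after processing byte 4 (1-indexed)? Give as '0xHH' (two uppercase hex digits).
After byte 1 (0xD3): reg=0xC4
After byte 2 (0x0F): reg=0x7F
After byte 3 (0xD7): reg=0x51
After byte 4 (0xFF): reg=0x43

Answer: 0x43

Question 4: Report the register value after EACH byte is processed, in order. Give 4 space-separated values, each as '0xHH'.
0xC4 0x7F 0x51 0x43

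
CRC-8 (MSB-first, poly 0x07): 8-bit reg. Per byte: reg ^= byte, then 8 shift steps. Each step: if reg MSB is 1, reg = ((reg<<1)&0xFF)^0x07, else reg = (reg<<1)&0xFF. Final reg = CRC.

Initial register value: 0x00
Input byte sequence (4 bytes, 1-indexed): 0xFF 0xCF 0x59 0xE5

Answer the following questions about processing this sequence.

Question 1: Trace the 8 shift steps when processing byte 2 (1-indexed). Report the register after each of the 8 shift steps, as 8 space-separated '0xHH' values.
Answer: 0x78 0xF0 0xE7 0xC9 0x95 0x2D 0x5A 0xB4

Derivation:
After byte 1 (0xFF): reg=0xF3
Register before byte 2: 0xF3
After XOR with byte 0xCF: 0x3C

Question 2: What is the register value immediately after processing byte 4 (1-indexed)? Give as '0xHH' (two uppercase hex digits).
After byte 1 (0xFF): reg=0xF3
After byte 2 (0xCF): reg=0xB4
After byte 3 (0x59): reg=0x8D
After byte 4 (0xE5): reg=0x1F

Answer: 0x1F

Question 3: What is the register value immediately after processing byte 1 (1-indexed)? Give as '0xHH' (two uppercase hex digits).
Answer: 0xF3

Derivation:
After byte 1 (0xFF): reg=0xF3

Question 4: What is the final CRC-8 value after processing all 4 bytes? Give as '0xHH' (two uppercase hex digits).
After byte 1 (0xFF): reg=0xF3
After byte 2 (0xCF): reg=0xB4
After byte 3 (0x59): reg=0x8D
After byte 4 (0xE5): reg=0x1F

Answer: 0x1F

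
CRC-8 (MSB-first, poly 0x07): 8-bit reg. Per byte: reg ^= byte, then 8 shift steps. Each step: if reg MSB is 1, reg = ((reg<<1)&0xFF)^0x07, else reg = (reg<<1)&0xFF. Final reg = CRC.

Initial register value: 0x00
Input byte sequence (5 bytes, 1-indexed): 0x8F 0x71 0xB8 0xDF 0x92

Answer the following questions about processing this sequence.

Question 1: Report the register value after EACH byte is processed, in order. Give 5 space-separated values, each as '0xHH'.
0xA4 0x25 0xDA 0x1B 0xB6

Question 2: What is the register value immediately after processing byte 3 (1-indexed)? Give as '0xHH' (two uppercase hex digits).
Answer: 0xDA

Derivation:
After byte 1 (0x8F): reg=0xA4
After byte 2 (0x71): reg=0x25
After byte 3 (0xB8): reg=0xDA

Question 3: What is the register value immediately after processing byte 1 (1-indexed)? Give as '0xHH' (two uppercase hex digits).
After byte 1 (0x8F): reg=0xA4

Answer: 0xA4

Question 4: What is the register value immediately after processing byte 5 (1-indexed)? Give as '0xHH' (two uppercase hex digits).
Answer: 0xB6

Derivation:
After byte 1 (0x8F): reg=0xA4
After byte 2 (0x71): reg=0x25
After byte 3 (0xB8): reg=0xDA
After byte 4 (0xDF): reg=0x1B
After byte 5 (0x92): reg=0xB6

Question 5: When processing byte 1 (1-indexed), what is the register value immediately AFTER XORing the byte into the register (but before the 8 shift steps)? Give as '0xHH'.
Answer: 0x8F

Derivation:
Register before byte 1: 0x00
Byte 1: 0x8F
0x00 XOR 0x8F = 0x8F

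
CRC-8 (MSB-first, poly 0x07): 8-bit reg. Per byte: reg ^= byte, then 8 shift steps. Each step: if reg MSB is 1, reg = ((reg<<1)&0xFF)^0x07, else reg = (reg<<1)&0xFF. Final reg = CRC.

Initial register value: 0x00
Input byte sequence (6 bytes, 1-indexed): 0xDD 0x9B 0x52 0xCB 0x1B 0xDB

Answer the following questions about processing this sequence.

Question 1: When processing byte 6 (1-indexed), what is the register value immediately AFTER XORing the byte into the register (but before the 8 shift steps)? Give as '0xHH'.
Register before byte 6: 0x8C
Byte 6: 0xDB
0x8C XOR 0xDB = 0x57

Answer: 0x57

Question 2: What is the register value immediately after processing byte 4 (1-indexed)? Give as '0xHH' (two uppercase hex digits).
Answer: 0x2F

Derivation:
After byte 1 (0xDD): reg=0x1D
After byte 2 (0x9B): reg=0x9B
After byte 3 (0x52): reg=0x71
After byte 4 (0xCB): reg=0x2F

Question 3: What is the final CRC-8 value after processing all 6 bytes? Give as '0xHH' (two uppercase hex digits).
After byte 1 (0xDD): reg=0x1D
After byte 2 (0x9B): reg=0x9B
After byte 3 (0x52): reg=0x71
After byte 4 (0xCB): reg=0x2F
After byte 5 (0x1B): reg=0x8C
After byte 6 (0xDB): reg=0xA2

Answer: 0xA2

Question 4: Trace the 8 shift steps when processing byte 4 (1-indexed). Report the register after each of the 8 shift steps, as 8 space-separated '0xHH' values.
After byte 1 (0xDD): reg=0x1D
After byte 2 (0x9B): reg=0x9B
After byte 3 (0x52): reg=0x71
Register before byte 4: 0x71
After XOR with byte 0xCB: 0xBA

Answer: 0x73 0xE6 0xCB 0x91 0x25 0x4A 0x94 0x2F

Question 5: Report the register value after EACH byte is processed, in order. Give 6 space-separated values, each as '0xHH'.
0x1D 0x9B 0x71 0x2F 0x8C 0xA2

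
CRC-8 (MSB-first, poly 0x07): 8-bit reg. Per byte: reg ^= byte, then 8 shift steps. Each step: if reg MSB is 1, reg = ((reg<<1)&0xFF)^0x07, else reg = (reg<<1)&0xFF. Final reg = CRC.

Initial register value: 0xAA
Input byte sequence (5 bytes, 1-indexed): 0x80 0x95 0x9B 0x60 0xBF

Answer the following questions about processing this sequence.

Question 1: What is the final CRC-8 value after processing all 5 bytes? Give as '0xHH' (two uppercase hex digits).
After byte 1 (0x80): reg=0xD6
After byte 2 (0x95): reg=0xCE
After byte 3 (0x9B): reg=0xAC
After byte 4 (0x60): reg=0x6A
After byte 5 (0xBF): reg=0x25

Answer: 0x25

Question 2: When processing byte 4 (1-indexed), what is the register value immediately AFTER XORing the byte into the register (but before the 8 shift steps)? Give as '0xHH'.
Answer: 0xCC

Derivation:
Register before byte 4: 0xAC
Byte 4: 0x60
0xAC XOR 0x60 = 0xCC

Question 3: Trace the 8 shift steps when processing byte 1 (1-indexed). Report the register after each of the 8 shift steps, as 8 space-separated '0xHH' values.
Register before byte 1: 0xAA
After XOR with byte 0x80: 0x2A

Answer: 0x54 0xA8 0x57 0xAE 0x5B 0xB6 0x6B 0xD6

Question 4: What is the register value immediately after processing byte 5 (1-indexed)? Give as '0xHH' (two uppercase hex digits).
Answer: 0x25

Derivation:
After byte 1 (0x80): reg=0xD6
After byte 2 (0x95): reg=0xCE
After byte 3 (0x9B): reg=0xAC
After byte 4 (0x60): reg=0x6A
After byte 5 (0xBF): reg=0x25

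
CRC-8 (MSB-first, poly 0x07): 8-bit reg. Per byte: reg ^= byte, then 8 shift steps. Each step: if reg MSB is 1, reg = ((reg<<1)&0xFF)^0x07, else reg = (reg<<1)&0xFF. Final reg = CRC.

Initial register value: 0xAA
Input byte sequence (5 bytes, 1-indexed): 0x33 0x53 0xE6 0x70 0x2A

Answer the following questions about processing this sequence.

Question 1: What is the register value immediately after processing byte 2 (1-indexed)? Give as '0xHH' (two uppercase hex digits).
After byte 1 (0x33): reg=0xC6
After byte 2 (0x53): reg=0xE2

Answer: 0xE2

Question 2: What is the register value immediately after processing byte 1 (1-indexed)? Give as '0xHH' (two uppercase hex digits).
Answer: 0xC6

Derivation:
After byte 1 (0x33): reg=0xC6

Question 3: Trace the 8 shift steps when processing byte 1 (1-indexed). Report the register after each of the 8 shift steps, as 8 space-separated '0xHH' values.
Answer: 0x35 0x6A 0xD4 0xAF 0x59 0xB2 0x63 0xC6

Derivation:
Register before byte 1: 0xAA
After XOR with byte 0x33: 0x99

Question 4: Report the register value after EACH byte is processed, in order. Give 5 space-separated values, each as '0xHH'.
0xC6 0xE2 0x1C 0x03 0xDF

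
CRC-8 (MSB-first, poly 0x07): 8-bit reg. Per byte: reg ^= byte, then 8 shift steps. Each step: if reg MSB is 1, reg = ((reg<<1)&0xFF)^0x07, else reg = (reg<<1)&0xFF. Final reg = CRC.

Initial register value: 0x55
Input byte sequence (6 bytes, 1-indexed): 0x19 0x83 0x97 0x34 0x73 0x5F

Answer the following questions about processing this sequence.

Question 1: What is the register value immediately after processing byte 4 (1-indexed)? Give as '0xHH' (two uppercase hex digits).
Answer: 0xC3

Derivation:
After byte 1 (0x19): reg=0xE3
After byte 2 (0x83): reg=0x27
After byte 3 (0x97): reg=0x19
After byte 4 (0x34): reg=0xC3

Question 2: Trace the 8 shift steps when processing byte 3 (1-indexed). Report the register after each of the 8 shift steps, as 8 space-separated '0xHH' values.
Answer: 0x67 0xCE 0x9B 0x31 0x62 0xC4 0x8F 0x19

Derivation:
After byte 1 (0x19): reg=0xE3
After byte 2 (0x83): reg=0x27
Register before byte 3: 0x27
After XOR with byte 0x97: 0xB0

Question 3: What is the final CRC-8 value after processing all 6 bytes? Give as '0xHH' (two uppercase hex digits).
Answer: 0xD5

Derivation:
After byte 1 (0x19): reg=0xE3
After byte 2 (0x83): reg=0x27
After byte 3 (0x97): reg=0x19
After byte 4 (0x34): reg=0xC3
After byte 5 (0x73): reg=0x19
After byte 6 (0x5F): reg=0xD5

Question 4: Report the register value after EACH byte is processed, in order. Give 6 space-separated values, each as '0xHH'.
0xE3 0x27 0x19 0xC3 0x19 0xD5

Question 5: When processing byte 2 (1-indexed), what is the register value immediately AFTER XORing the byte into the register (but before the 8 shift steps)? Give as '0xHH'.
Register before byte 2: 0xE3
Byte 2: 0x83
0xE3 XOR 0x83 = 0x60

Answer: 0x60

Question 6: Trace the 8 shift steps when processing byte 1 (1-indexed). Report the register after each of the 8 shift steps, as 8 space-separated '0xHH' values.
Answer: 0x98 0x37 0x6E 0xDC 0xBF 0x79 0xF2 0xE3

Derivation:
Register before byte 1: 0x55
After XOR with byte 0x19: 0x4C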